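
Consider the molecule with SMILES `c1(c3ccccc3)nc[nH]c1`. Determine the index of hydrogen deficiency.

Atom tally by fragment:
  imidazole ring core → C:3 H:4 N:2
  (− 1 ring H displaced by substituents)
  + C6H5 → C:6 H:5
Element totals:
  C: 9
  H: 8
  N: 2
Molecular formula: C9H8N2.
DoU = (2C + 2 + N − H − X) / 2 = (2·9 + 2 + 2 − 8 − 0) / 2 = 7.

7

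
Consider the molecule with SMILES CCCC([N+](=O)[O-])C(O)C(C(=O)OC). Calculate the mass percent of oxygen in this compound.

Atom tally by fragment:
  CH3 → C:1 H:3
  CH2 → C:1 H:2
  CH2 → C:1 H:2
  CH(NO2) → C:1 H:1 N:1 O:2
  CH(OH) → C:1 H:2 O:1
  CH2COOCH3 → C:3 H:5 O:2
Element totals:
  C: 8
  H: 15
  N: 1
  O: 5
Molecular formula: C8H15NO5.
Molar mass = 205.210 g/mol.
Mass from O: 5 × 15.999 = 79.995 g/mol.
%O = 79.995 / 205.210 × 100 = 38.98%.

38.98%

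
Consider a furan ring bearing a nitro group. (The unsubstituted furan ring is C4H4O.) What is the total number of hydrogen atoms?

3

Atom tally by fragment:
  furan ring core → C:4 H:4 O:1
  (− 1 ring H displaced by substituents)
  + NO2 → N:1 O:2
Element totals:
  C: 4
  H: 3
  N: 1
  O: 3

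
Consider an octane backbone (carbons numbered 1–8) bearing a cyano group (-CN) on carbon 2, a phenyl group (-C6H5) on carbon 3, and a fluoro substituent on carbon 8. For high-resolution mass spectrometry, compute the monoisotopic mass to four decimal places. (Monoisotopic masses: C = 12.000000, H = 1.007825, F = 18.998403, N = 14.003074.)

Atom tally by fragment:
  CH3 → C:1 H:3
  CH(CN) → C:2 H:1 N:1
  CH(C6H5) → C:7 H:6
  CH2 → C:1 H:2
  CH2 → C:1 H:2
  CH2 → C:1 H:2
  CH2 → C:1 H:2
  CH2F → C:1 H:2 F:1
Element totals:
  C: 15
  H: 20
  F: 1
  N: 1
Molecular formula: C15H20FN.
  M = 15(12.0) + 20(1.007825) + 18.998403 + 14.003074
    = 180.000000 + 20.156500 + 18.998403 + 14.003074 = 233.157977

233.1580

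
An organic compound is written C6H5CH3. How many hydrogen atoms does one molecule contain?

Atom tally by fragment:
  benzene ring core → C:6 H:6
  (− 1 ring H displaced by substituents)
  + CH3 → C:1 H:3
Element totals:
  C: 7
  H: 8

8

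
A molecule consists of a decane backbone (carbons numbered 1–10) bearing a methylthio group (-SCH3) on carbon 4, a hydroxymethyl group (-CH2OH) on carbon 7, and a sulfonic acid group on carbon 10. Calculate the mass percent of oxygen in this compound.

Atom tally by fragment:
  CH3 → C:1 H:3
  CH2 → C:1 H:2
  CH2 → C:1 H:2
  CH(SCH3) → C:2 H:4 S:1
  CH2 → C:1 H:2
  CH2 → C:1 H:2
  CH(CH2OH) → C:2 H:4 O:1
  CH2 → C:1 H:2
  CH2 → C:1 H:2
  CH2SO3H → C:1 H:3 S:1 O:3
Element totals:
  C: 12
  H: 26
  O: 4
  S: 2
Molecular formula: C12H26O4S2.
Molar mass = 298.456 g/mol.
Mass from O: 4 × 15.999 = 63.996 g/mol.
%O = 63.996 / 298.456 × 100 = 21.44%.

21.44%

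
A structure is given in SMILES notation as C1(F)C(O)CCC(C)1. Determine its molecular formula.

Atom tally by fragment:
  cyclopentane ring core → C:5 H:10
  (− 3 ring H displaced by substituents)
  + F → F:1
  + OH → O:1 H:1
  + CH3 → C:1 H:3
Element totals:
  C: 6
  H: 11
  F: 1
  O: 1

C6H11FO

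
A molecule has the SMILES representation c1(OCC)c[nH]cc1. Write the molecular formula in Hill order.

C6H9NO

Atom tally by fragment:
  pyrrole ring core → C:4 H:5 N:1
  (− 1 ring H displaced by substituents)
  + OC2H5 → C:2 H:5 O:1
Element totals:
  C: 6
  H: 9
  N: 1
  O: 1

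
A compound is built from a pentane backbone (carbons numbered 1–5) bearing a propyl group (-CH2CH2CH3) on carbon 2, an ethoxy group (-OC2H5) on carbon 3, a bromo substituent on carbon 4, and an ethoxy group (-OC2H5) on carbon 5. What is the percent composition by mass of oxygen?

11.38%

Atom tally by fragment:
  CH3 → C:1 H:3
  CH(CH2CH2CH3) → C:4 H:8
  CH(OC2H5) → C:3 H:6 O:1
  CH(Br) → C:1 H:1 Br:1
  CH2OC2H5 → C:3 H:7 O:1
Element totals:
  C: 12
  H: 25
  Br: 1
  O: 2
Molecular formula: C12H25BrO2.
Molar mass = 281.234 g/mol.
Mass from O: 2 × 15.999 = 31.998 g/mol.
%O = 31.998 / 281.234 × 100 = 11.38%.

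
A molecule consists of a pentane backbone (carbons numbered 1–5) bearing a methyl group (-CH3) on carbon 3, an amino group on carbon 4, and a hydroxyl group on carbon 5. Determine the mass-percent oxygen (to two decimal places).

Atom tally by fragment:
  CH3 → C:1 H:3
  CH2 → C:1 H:2
  CH(CH3) → C:2 H:4
  CH(NH2) → C:1 H:3 N:1
  CH2OH → C:1 H:3 O:1
Element totals:
  C: 6
  H: 15
  N: 1
  O: 1
Molecular formula: C6H15NO.
Molar mass = 117.192 g/mol.
Mass from O: 1 × 15.999 = 15.999 g/mol.
%O = 15.999 / 117.192 × 100 = 13.65%.

13.65%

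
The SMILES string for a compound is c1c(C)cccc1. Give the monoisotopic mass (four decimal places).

Atom tally by fragment:
  benzene ring core → C:6 H:6
  (− 1 ring H displaced by substituents)
  + CH3 → C:1 H:3
Element totals:
  C: 7
  H: 8
Molecular formula: C7H8.
  M = 7(12.0) + 8(1.007825)
    = 84.000000 + 8.062600 = 92.062600

92.0626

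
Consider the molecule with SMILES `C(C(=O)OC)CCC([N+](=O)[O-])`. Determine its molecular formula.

C6H11NO4

Atom tally by fragment:
  CH3OOCCH2 → C:3 H:5 O:2
  CH2 → C:1 H:2
  CH2 → C:1 H:2
  CH2NO2 → C:1 H:2 N:1 O:2
Element totals:
  C: 6
  H: 11
  N: 1
  O: 4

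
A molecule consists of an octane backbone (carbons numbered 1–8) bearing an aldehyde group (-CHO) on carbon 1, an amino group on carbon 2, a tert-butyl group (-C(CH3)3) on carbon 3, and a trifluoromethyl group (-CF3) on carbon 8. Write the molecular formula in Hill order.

Atom tally by fragment:
  OHCCH2 → C:2 H:3 O:1
  CH(NH2) → C:1 H:3 N:1
  CH(C(CH3)3) → C:5 H:10
  CH2 → C:1 H:2
  CH2 → C:1 H:2
  CH2 → C:1 H:2
  CH2 → C:1 H:2
  CH2CF3 → C:2 H:2 F:3
Element totals:
  C: 14
  H: 26
  F: 3
  N: 1
  O: 1

C14H26F3NO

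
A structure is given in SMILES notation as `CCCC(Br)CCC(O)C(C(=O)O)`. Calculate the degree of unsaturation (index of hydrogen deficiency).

1

Atom tally by fragment:
  CH3 → C:1 H:3
  CH2 → C:1 H:2
  CH2 → C:1 H:2
  CH(Br) → C:1 H:1 Br:1
  CH2 → C:1 H:2
  CH2 → C:1 H:2
  CH(OH) → C:1 H:2 O:1
  CH2COOH → C:2 H:3 O:2
Element totals:
  C: 9
  H: 17
  Br: 1
  O: 3
Molecular formula: C9H17BrO3.
DoU = (2C + 2 + N − H − X) / 2 = (2·9 + 2 + 0 − 17 − 1) / 2 = 1.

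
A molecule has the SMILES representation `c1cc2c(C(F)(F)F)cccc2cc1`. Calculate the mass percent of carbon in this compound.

67.35%

Atom tally by fragment:
  naphthalene ring system core → C:10 H:8
  (− 1 ring H displaced by substituents)
  + CF3 → C:1 F:3
Element totals:
  C: 11
  H: 7
  F: 3
Molecular formula: C11H7F3.
Molar mass = 196.171 g/mol.
Mass from C: 11 × 12.011 = 132.121 g/mol.
%C = 132.121 / 196.171 × 100 = 67.35%.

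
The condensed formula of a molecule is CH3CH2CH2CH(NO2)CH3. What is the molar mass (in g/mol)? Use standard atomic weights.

117.15 g/mol

Element totals:
  C: 5
  H: 11
  N: 1
  O: 2
Molecular formula: C5H11NO2.
  M = 5(12.011) + 11(1.008) + 14.007 + 2(15.999)
    = 60.055 + 11.088 + 14.007 + 31.998 = 117.148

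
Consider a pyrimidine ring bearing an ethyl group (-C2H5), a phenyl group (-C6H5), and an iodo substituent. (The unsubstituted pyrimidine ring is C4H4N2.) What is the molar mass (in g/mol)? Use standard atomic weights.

310.14 g/mol

Atom tally by fragment:
  pyrimidine ring core → C:4 H:4 N:2
  (− 3 ring H displaced by substituents)
  + C2H5 → C:2 H:5
  + C6H5 → C:6 H:5
  + I → I:1
Element totals:
  C: 12
  H: 11
  I: 1
  N: 2
Molecular formula: C12H11IN2.
  M = 12(12.011) + 11(1.008) + 126.904 + 2(14.007)
    = 144.132 + 11.088 + 126.904 + 28.014 = 310.138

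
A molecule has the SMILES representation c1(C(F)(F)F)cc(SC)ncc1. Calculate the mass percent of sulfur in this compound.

Atom tally by fragment:
  pyridine ring core → C:5 H:5 N:1
  (− 2 ring H displaced by substituents)
  + CF3 → C:1 F:3
  + SCH3 → C:1 H:3 S:1
Element totals:
  C: 7
  H: 6
  F: 3
  N: 1
  S: 1
Molecular formula: C7H6F3NS.
Molar mass = 193.186 g/mol.
Mass from S: 1 × 32.06 = 32.060 g/mol.
%S = 32.060 / 193.186 × 100 = 16.60%.

16.60%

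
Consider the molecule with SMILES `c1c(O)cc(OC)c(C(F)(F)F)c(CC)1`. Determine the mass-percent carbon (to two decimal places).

54.55%

Atom tally by fragment:
  benzene ring core → C:6 H:6
  (− 4 ring H displaced by substituents)
  + OH → O:1 H:1
  + OCH3 → C:1 H:3 O:1
  + CF3 → C:1 F:3
  + C2H5 → C:2 H:5
Element totals:
  C: 10
  H: 11
  F: 3
  O: 2
Molecular formula: C10H11F3O2.
Molar mass = 220.190 g/mol.
Mass from C: 10 × 12.011 = 120.110 g/mol.
%C = 120.110 / 220.190 × 100 = 54.55%.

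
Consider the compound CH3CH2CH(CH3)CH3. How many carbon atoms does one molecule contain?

5

Atom tally by fragment:
  CH3 → C:1 H:3
  CH2 → C:1 H:2
  CH(CH3) → C:2 H:4
  CH3 → C:1 H:3
Element totals:
  C: 5
  H: 12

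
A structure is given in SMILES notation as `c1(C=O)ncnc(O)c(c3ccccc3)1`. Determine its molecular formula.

Atom tally by fragment:
  pyrimidine ring core → C:4 H:4 N:2
  (− 3 ring H displaced by substituents)
  + CHO → C:1 H:1 O:1
  + OH → O:1 H:1
  + C6H5 → C:6 H:5
Element totals:
  C: 11
  H: 8
  N: 2
  O: 2

C11H8N2O2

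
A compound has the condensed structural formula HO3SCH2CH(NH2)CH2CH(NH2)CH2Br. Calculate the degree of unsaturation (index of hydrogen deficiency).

Element totals:
  C: 5
  H: 13
  Br: 1
  N: 2
  O: 3
  S: 1
Molecular formula: C5H13BrN2O3S.
DoU = (2C + 2 + N − H − X) / 2 = (2·5 + 2 + 2 − 13 − 1) / 2 = 0.

0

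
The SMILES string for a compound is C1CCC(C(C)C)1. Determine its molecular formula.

Atom tally by fragment:
  cyclobutane ring core → C:4 H:8
  (− 1 ring H displaced by substituents)
  + CH(CH3)2 → C:3 H:7
Element totals:
  C: 7
  H: 14

C7H14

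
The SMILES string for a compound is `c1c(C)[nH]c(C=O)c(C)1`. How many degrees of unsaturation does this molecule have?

Atom tally by fragment:
  pyrrole ring core → C:4 H:5 N:1
  (− 3 ring H displaced by substituents)
  + CH3 → C:1 H:3
  + CHO → C:1 H:1 O:1
  + CH3 → C:1 H:3
Element totals:
  C: 7
  H: 9
  N: 1
  O: 1
Molecular formula: C7H9NO.
DoU = (2C + 2 + N − H − X) / 2 = (2·7 + 2 + 1 − 9 − 0) / 2 = 4.

4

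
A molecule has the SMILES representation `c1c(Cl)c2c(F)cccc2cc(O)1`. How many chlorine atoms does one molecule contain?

1

Atom tally by fragment:
  naphthalene ring system core → C:10 H:8
  (− 3 ring H displaced by substituents)
  + Cl → Cl:1
  + F → F:1
  + OH → O:1 H:1
Element totals:
  C: 10
  H: 6
  Cl: 1
  F: 1
  O: 1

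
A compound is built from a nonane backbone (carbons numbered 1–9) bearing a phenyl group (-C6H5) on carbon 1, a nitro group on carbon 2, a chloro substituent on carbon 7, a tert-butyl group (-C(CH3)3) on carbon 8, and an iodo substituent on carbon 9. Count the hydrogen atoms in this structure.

Atom tally by fragment:
  C6H5CH2 → C:7 H:7
  CH(NO2) → C:1 H:1 N:1 O:2
  CH2 → C:1 H:2
  CH2 → C:1 H:2
  CH2 → C:1 H:2
  CH2 → C:1 H:2
  CH(Cl) → C:1 H:1 Cl:1
  CH(C(CH3)3) → C:5 H:10
  CH2I → C:1 H:2 I:1
Element totals:
  C: 19
  H: 29
  Cl: 1
  I: 1
  N: 1
  O: 2

29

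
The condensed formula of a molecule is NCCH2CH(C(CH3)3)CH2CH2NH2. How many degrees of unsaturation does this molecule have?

Element totals:
  C: 9
  H: 18
  N: 2
Molecular formula: C9H18N2.
DoU = (2C + 2 + N − H − X) / 2 = (2·9 + 2 + 2 − 18 − 0) / 2 = 2.

2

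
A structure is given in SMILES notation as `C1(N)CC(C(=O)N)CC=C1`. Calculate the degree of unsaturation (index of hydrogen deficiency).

Atom tally by fragment:
  cyclohexene ring core → C:6 H:10
  (− 2 ring H displaced by substituents)
  + NH2 → N:1 H:2
  + CONH2 → C:1 H:2 O:1 N:1
Element totals:
  C: 7
  H: 12
  N: 2
  O: 1
Molecular formula: C7H12N2O.
DoU = (2C + 2 + N − H − X) / 2 = (2·7 + 2 + 2 − 12 − 0) / 2 = 3.

3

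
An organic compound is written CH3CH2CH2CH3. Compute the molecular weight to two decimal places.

58.12 g/mol

Element totals:
  C: 4
  H: 10
Molecular formula: C4H10.
  M = 4(12.011) + 10(1.008)
    = 48.044 + 10.080 = 58.124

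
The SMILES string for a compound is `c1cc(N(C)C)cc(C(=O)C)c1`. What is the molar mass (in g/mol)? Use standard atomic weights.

Atom tally by fragment:
  benzene ring core → C:6 H:6
  (− 2 ring H displaced by substituents)
  + N(CH3)2 → N:1 C:2 H:6
  + COCH3 → C:2 H:3 O:1
Element totals:
  C: 10
  H: 13
  N: 1
  O: 1
Molecular formula: C10H13NO.
  M = 10(12.011) + 13(1.008) + 14.007 + 15.999
    = 120.110 + 13.104 + 14.007 + 15.999 = 163.220

163.22 g/mol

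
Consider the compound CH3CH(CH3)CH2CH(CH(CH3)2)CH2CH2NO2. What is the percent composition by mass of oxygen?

Atom tally by fragment:
  CH3 → C:1 H:3
  CH(CH3) → C:2 H:4
  CH2 → C:1 H:2
  CH(CH(CH3)2) → C:4 H:8
  CH2 → C:1 H:2
  CH2NO2 → C:1 H:2 N:1 O:2
Element totals:
  C: 10
  H: 21
  N: 1
  O: 2
Molecular formula: C10H21NO2.
Molar mass = 187.283 g/mol.
Mass from O: 2 × 15.999 = 31.998 g/mol.
%O = 31.998 / 187.283 × 100 = 17.09%.

17.09%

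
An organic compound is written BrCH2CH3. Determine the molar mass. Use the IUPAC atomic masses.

Element totals:
  C: 2
  H: 5
  Br: 1
Molecular formula: C2H5Br.
  M = 2(12.011) + 5(1.008) + 79.904
    = 24.022 + 5.040 + 79.904 = 108.966

108.97 g/mol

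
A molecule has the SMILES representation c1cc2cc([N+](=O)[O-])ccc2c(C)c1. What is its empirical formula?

Atom tally by fragment:
  naphthalene ring system core → C:10 H:8
  (− 2 ring H displaced by substituents)
  + NO2 → N:1 O:2
  + CH3 → C:1 H:3
Element totals:
  C: 11
  H: 9
  N: 1
  O: 2
Molecular formula: C11H9NO2.
gcd of subscripts (11, 9, 1, 2) = 1, so the empirical formula equals the molecular formula.

C11H9NO2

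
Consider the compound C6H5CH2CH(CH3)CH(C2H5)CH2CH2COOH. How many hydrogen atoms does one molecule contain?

22

Atom tally by fragment:
  C6H5CH2 → C:7 H:7
  CH(CH3) → C:2 H:4
  CH(C2H5) → C:3 H:6
  CH2 → C:1 H:2
  CH2COOH → C:2 H:3 O:2
Element totals:
  C: 15
  H: 22
  O: 2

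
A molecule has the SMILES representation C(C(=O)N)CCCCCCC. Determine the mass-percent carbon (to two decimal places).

Atom tally by fragment:
  H2NOCCH2 → C:2 H:4 O:1 N:1
  CH2 → C:1 H:2
  CH2 → C:1 H:2
  CH2 → C:1 H:2
  CH2 → C:1 H:2
  CH2 → C:1 H:2
  CH2 → C:1 H:2
  CH3 → C:1 H:3
Element totals:
  C: 9
  H: 19
  N: 1
  O: 1
Molecular formula: C9H19NO.
Molar mass = 157.257 g/mol.
Mass from C: 9 × 12.011 = 108.099 g/mol.
%C = 108.099 / 157.257 × 100 = 68.74%.

68.74%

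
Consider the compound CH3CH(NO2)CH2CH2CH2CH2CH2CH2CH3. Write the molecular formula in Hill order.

Atom tally by fragment:
  CH3 → C:1 H:3
  CH(NO2) → C:1 H:1 N:1 O:2
  CH2 → C:1 H:2
  CH2 → C:1 H:2
  CH2 → C:1 H:2
  CH2 → C:1 H:2
  CH2 → C:1 H:2
  CH2 → C:1 H:2
  CH3 → C:1 H:3
Element totals:
  C: 9
  H: 19
  N: 1
  O: 2

C9H19NO2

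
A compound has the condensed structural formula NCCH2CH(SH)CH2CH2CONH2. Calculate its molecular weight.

Element totals:
  C: 6
  H: 10
  N: 2
  O: 1
  S: 1
Molecular formula: C6H10N2OS.
  M = 6(12.011) + 10(1.008) + 2(14.007) + 15.999 + 32.06
    = 72.066 + 10.080 + 28.014 + 15.999 + 32.060 = 158.219

158.22 g/mol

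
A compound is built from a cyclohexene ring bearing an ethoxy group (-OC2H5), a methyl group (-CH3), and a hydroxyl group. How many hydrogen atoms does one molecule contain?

16

Atom tally by fragment:
  cyclohexene ring core → C:6 H:10
  (− 3 ring H displaced by substituents)
  + OC2H5 → C:2 H:5 O:1
  + CH3 → C:1 H:3
  + OH → O:1 H:1
Element totals:
  C: 9
  H: 16
  O: 2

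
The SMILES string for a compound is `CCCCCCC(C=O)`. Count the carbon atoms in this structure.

8

Atom tally by fragment:
  CH3 → C:1 H:3
  CH2 → C:1 H:2
  CH2 → C:1 H:2
  CH2 → C:1 H:2
  CH2 → C:1 H:2
  CH2 → C:1 H:2
  CH2CHO → C:2 H:3 O:1
Element totals:
  C: 8
  H: 16
  O: 1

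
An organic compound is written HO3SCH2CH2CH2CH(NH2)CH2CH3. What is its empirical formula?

C6H15NO3S

Element totals:
  C: 6
  H: 15
  N: 1
  O: 3
  S: 1
Molecular formula: C6H15NO3S.
gcd of subscripts (6, 15, 1, 3, 1) = 1, so the empirical formula equals the molecular formula.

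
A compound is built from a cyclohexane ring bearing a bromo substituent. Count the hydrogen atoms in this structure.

11

Atom tally by fragment:
  cyclohexane ring core → C:6 H:12
  (− 1 ring H displaced by substituents)
  + Br → Br:1
Element totals:
  C: 6
  H: 11
  Br: 1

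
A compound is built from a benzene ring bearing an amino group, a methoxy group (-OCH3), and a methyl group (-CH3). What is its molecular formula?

C8H11NO

Atom tally by fragment:
  benzene ring core → C:6 H:6
  (− 3 ring H displaced by substituents)
  + NH2 → N:1 H:2
  + OCH3 → C:1 H:3 O:1
  + CH3 → C:1 H:3
Element totals:
  C: 8
  H: 11
  N: 1
  O: 1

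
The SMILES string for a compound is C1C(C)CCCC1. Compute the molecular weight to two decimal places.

Atom tally by fragment:
  cyclohexane ring core → C:6 H:12
  (− 1 ring H displaced by substituents)
  + CH3 → C:1 H:3
Element totals:
  C: 7
  H: 14
Molecular formula: C7H14.
  M = 7(12.011) + 14(1.008)
    = 84.077 + 14.112 = 98.189

98.19 g/mol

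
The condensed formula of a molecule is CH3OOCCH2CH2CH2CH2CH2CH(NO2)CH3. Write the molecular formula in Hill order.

Atom tally by fragment:
  CH3OOCCH2 → C:3 H:5 O:2
  CH2 → C:1 H:2
  CH2 → C:1 H:2
  CH2 → C:1 H:2
  CH2 → C:1 H:2
  CH(NO2) → C:1 H:1 N:1 O:2
  CH3 → C:1 H:3
Element totals:
  C: 9
  H: 17
  N: 1
  O: 4

C9H17NO4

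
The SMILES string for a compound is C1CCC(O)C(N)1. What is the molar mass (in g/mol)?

Atom tally by fragment:
  cyclopentane ring core → C:5 H:10
  (− 2 ring H displaced by substituents)
  + OH → O:1 H:1
  + NH2 → N:1 H:2
Element totals:
  C: 5
  H: 11
  N: 1
  O: 1
Molecular formula: C5H11NO.
  M = 5(12.011) + 11(1.008) + 14.007 + 15.999
    = 60.055 + 11.088 + 14.007 + 15.999 = 101.149

101.15 g/mol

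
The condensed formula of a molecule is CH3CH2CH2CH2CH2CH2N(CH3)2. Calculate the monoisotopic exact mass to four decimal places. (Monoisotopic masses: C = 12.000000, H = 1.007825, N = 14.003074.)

129.1517

Atom tally by fragment:
  CH3 → C:1 H:3
  CH2 → C:1 H:2
  CH2 → C:1 H:2
  CH2 → C:1 H:2
  CH2 → C:1 H:2
  CH2N(CH3)2 → C:3 H:8 N:1
Element totals:
  C: 8
  H: 19
  N: 1
Molecular formula: C8H19N.
  M = 8(12.0) + 19(1.007825) + 14.003074
    = 96.000000 + 19.148675 + 14.003074 = 129.151749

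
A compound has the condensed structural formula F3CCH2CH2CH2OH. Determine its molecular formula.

C4H7F3O

Atom tally by fragment:
  F3CCH2 → C:2 H:2 F:3
  CH2 → C:1 H:2
  CH2OH → C:1 H:3 O:1
Element totals:
  C: 4
  H: 7
  F: 3
  O: 1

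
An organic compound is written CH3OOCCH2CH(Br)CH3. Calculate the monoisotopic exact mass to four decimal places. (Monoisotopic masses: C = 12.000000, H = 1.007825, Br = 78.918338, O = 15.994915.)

Atom tally by fragment:
  CH3OOCCH2 → C:3 H:5 O:2
  CH(Br) → C:1 H:1 Br:1
  CH3 → C:1 H:3
Element totals:
  C: 5
  H: 9
  Br: 1
  O: 2
Molecular formula: C5H9BrO2.
  M = 5(12.0) + 9(1.007825) + 78.918338 + 2(15.994915)
    = 60.000000 + 9.070425 + 78.918338 + 31.989830 = 179.978593

179.9786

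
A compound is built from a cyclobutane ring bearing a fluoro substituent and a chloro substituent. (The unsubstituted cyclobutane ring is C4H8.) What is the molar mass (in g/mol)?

108.54 g/mol

Atom tally by fragment:
  cyclobutane ring core → C:4 H:8
  (− 2 ring H displaced by substituents)
  + F → F:1
  + Cl → Cl:1
Element totals:
  C: 4
  H: 6
  Cl: 1
  F: 1
Molecular formula: C4H6ClF.
  M = 4(12.011) + 6(1.008) + 35.45 + 18.998
    = 48.044 + 6.048 + 35.450 + 18.998 = 108.540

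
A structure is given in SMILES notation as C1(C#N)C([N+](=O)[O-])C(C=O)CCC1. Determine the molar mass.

182.18 g/mol

Atom tally by fragment:
  cyclohexane ring core → C:6 H:12
  (− 3 ring H displaced by substituents)
  + CN → C:1 N:1
  + NO2 → N:1 O:2
  + CHO → C:1 H:1 O:1
Element totals:
  C: 8
  H: 10
  N: 2
  O: 3
Molecular formula: C8H10N2O3.
  M = 8(12.011) + 10(1.008) + 2(14.007) + 3(15.999)
    = 96.088 + 10.080 + 28.014 + 47.997 = 182.179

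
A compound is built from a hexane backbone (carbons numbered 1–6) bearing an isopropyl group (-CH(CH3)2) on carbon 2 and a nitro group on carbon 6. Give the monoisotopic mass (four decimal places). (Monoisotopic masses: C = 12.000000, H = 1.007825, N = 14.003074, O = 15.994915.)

Atom tally by fragment:
  CH3 → C:1 H:3
  CH(CH(CH3)2) → C:4 H:8
  CH2 → C:1 H:2
  CH2 → C:1 H:2
  CH2 → C:1 H:2
  CH2NO2 → C:1 H:2 N:1 O:2
Element totals:
  C: 9
  H: 19
  N: 1
  O: 2
Molecular formula: C9H19NO2.
  M = 9(12.0) + 19(1.007825) + 14.003074 + 2(15.994915)
    = 108.000000 + 19.148675 + 14.003074 + 31.989830 = 173.141579

173.1416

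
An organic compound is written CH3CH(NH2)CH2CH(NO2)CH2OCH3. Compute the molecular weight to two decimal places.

Atom tally by fragment:
  CH3 → C:1 H:3
  CH(NH2) → C:1 H:3 N:1
  CH2 → C:1 H:2
  CH(NO2) → C:1 H:1 N:1 O:2
  CH2OCH3 → C:2 H:5 O:1
Element totals:
  C: 6
  H: 14
  N: 2
  O: 3
Molecular formula: C6H14N2O3.
  M = 6(12.011) + 14(1.008) + 2(14.007) + 3(15.999)
    = 72.066 + 14.112 + 28.014 + 47.997 = 162.189

162.19 g/mol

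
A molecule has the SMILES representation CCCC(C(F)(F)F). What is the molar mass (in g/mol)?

Atom tally by fragment:
  CH3 → C:1 H:3
  CH2 → C:1 H:2
  CH2 → C:1 H:2
  CH2CF3 → C:2 H:2 F:3
Element totals:
  C: 5
  H: 9
  F: 3
Molecular formula: C5H9F3.
  M = 5(12.011) + 9(1.008) + 3(18.998)
    = 60.055 + 9.072 + 56.994 = 126.121

126.12 g/mol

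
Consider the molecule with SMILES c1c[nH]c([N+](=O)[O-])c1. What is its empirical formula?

C2H2NO

Atom tally by fragment:
  pyrrole ring core → C:4 H:5 N:1
  (− 1 ring H displaced by substituents)
  + NO2 → N:1 O:2
Element totals:
  C: 4
  H: 4
  N: 2
  O: 2
Molecular formula: C4H4N2O2.
gcd of subscripts = 2; dividing each by 2:
  C: 4/2 = 2
  H: 4/2 = 2
  N: 2/2 = 1
  O: 2/2 = 1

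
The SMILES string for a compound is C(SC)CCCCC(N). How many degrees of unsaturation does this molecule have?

Atom tally by fragment:
  CH3SCH2 → C:2 H:5 S:1
  CH2 → C:1 H:2
  CH2 → C:1 H:2
  CH2 → C:1 H:2
  CH2 → C:1 H:2
  CH2NH2 → C:1 H:4 N:1
Element totals:
  C: 7
  H: 17
  N: 1
  S: 1
Molecular formula: C7H17NS.
DoU = (2C + 2 + N − H − X) / 2 = (2·7 + 2 + 1 − 17 − 0) / 2 = 0.

0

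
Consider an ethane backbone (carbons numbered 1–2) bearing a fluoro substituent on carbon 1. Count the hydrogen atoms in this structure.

5

Atom tally by fragment:
  FCH2 → C:1 H:2 F:1
  CH3 → C:1 H:3
Element totals:
  C: 2
  H: 5
  F: 1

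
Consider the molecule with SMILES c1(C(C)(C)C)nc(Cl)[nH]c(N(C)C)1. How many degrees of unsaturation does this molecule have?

3

Atom tally by fragment:
  imidazole ring core → C:3 H:4 N:2
  (− 3 ring H displaced by substituents)
  + C(CH3)3 → C:4 H:9
  + Cl → Cl:1
  + N(CH3)2 → N:1 C:2 H:6
Element totals:
  C: 9
  H: 16
  Cl: 1
  N: 3
Molecular formula: C9H16ClN3.
DoU = (2C + 2 + N − H − X) / 2 = (2·9 + 2 + 3 − 16 − 1) / 2 = 3.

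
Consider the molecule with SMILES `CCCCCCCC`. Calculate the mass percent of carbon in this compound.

Atom tally by fragment:
  CH3 → C:1 H:3
  CH2 → C:1 H:2
  CH2 → C:1 H:2
  CH2 → C:1 H:2
  CH2 → C:1 H:2
  CH2 → C:1 H:2
  CH2 → C:1 H:2
  CH3 → C:1 H:3
Element totals:
  C: 8
  H: 18
Molecular formula: C8H18.
Molar mass = 114.232 g/mol.
Mass from C: 8 × 12.011 = 96.088 g/mol.
%C = 96.088 / 114.232 × 100 = 84.12%.

84.12%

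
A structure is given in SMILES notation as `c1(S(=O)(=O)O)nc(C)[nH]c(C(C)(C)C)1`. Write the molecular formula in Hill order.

Atom tally by fragment:
  imidazole ring core → C:3 H:4 N:2
  (− 3 ring H displaced by substituents)
  + SO3H → S:1 O:3 H:1
  + CH3 → C:1 H:3
  + C(CH3)3 → C:4 H:9
Element totals:
  C: 8
  H: 14
  N: 2
  O: 3
  S: 1

C8H14N2O3S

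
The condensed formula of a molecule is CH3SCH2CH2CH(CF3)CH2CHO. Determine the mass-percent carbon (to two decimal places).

41.99%

Atom tally by fragment:
  CH3SCH2 → C:2 H:5 S:1
  CH2 → C:1 H:2
  CH(CF3) → C:2 H:1 F:3
  CH2CHO → C:2 H:3 O:1
Element totals:
  C: 7
  H: 11
  F: 3
  O: 1
  S: 1
Molecular formula: C7H11F3OS.
Molar mass = 200.218 g/mol.
Mass from C: 7 × 12.011 = 84.077 g/mol.
%C = 84.077 / 200.218 × 100 = 41.99%.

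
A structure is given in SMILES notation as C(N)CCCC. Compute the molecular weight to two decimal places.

Atom tally by fragment:
  H2NCH2 → C:1 H:4 N:1
  CH2 → C:1 H:2
  CH2 → C:1 H:2
  CH2 → C:1 H:2
  CH3 → C:1 H:3
Element totals:
  C: 5
  H: 13
  N: 1
Molecular formula: C5H13N.
  M = 5(12.011) + 13(1.008) + 14.007
    = 60.055 + 13.104 + 14.007 = 87.166

87.17 g/mol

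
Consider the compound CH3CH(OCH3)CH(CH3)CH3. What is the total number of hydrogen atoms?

Atom tally by fragment:
  CH3 → C:1 H:3
  CH(OCH3) → C:2 H:4 O:1
  CH(CH3) → C:2 H:4
  CH3 → C:1 H:3
Element totals:
  C: 6
  H: 14
  O: 1

14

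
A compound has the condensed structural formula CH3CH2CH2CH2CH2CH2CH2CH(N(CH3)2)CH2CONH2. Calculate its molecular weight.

214.35 g/mol

Atom tally by fragment:
  CH3 → C:1 H:3
  CH2 → C:1 H:2
  CH2 → C:1 H:2
  CH2 → C:1 H:2
  CH2 → C:1 H:2
  CH2 → C:1 H:2
  CH2 → C:1 H:2
  CH(N(CH3)2) → C:3 H:7 N:1
  CH2CONH2 → C:2 H:4 O:1 N:1
Element totals:
  C: 12
  H: 26
  N: 2
  O: 1
Molecular formula: C12H26N2O.
  M = 12(12.011) + 26(1.008) + 2(14.007) + 15.999
    = 144.132 + 26.208 + 28.014 + 15.999 = 214.353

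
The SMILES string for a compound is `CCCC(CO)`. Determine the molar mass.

88.15 g/mol

Atom tally by fragment:
  CH3 → C:1 H:3
  CH2 → C:1 H:2
  CH2 → C:1 H:2
  CH2CH2OH → C:2 H:5 O:1
Element totals:
  C: 5
  H: 12
  O: 1
Molecular formula: C5H12O.
  M = 5(12.011) + 12(1.008) + 15.999
    = 60.055 + 12.096 + 15.999 = 88.150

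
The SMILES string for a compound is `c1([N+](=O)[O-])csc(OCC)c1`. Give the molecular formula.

Atom tally by fragment:
  thiophene ring core → C:4 H:4 S:1
  (− 2 ring H displaced by substituents)
  + NO2 → N:1 O:2
  + OC2H5 → C:2 H:5 O:1
Element totals:
  C: 6
  H: 7
  N: 1
  O: 3
  S: 1

C6H7NO3S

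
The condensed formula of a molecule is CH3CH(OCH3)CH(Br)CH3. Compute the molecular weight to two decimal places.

Atom tally by fragment:
  CH3 → C:1 H:3
  CH(OCH3) → C:2 H:4 O:1
  CH(Br) → C:1 H:1 Br:1
  CH3 → C:1 H:3
Element totals:
  C: 5
  H: 11
  Br: 1
  O: 1
Molecular formula: C5H11BrO.
  M = 5(12.011) + 11(1.008) + 79.904 + 15.999
    = 60.055 + 11.088 + 79.904 + 15.999 = 167.046

167.05 g/mol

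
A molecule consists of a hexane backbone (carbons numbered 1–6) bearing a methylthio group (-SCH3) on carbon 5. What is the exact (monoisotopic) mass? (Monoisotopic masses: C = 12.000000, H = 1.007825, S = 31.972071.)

132.0973

Atom tally by fragment:
  CH3 → C:1 H:3
  CH2 → C:1 H:2
  CH2 → C:1 H:2
  CH2 → C:1 H:2
  CH(SCH3) → C:2 H:4 S:1
  CH3 → C:1 H:3
Element totals:
  C: 7
  H: 16
  S: 1
Molecular formula: C7H16S.
  M = 7(12.0) + 16(1.007825) + 31.972071
    = 84.000000 + 16.125200 + 31.972071 = 132.097271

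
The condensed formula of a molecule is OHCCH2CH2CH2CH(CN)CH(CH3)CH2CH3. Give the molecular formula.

C10H17NO

Atom tally by fragment:
  OHCCH2 → C:2 H:3 O:1
  CH2 → C:1 H:2
  CH2 → C:1 H:2
  CH(CN) → C:2 H:1 N:1
  CH(CH3) → C:2 H:4
  CH2 → C:1 H:2
  CH3 → C:1 H:3
Element totals:
  C: 10
  H: 17
  N: 1
  O: 1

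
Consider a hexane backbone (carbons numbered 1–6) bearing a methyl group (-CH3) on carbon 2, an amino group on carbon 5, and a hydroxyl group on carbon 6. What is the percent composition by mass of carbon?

Atom tally by fragment:
  CH3 → C:1 H:3
  CH(CH3) → C:2 H:4
  CH2 → C:1 H:2
  CH2 → C:1 H:2
  CH(NH2) → C:1 H:3 N:1
  CH2OH → C:1 H:3 O:1
Element totals:
  C: 7
  H: 17
  N: 1
  O: 1
Molecular formula: C7H17NO.
Molar mass = 131.219 g/mol.
Mass from C: 7 × 12.011 = 84.077 g/mol.
%C = 84.077 / 131.219 × 100 = 64.07%.

64.07%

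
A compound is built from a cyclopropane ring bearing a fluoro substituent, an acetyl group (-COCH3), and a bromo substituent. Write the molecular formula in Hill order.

C5H6BrFO

Atom tally by fragment:
  cyclopropane ring core → C:3 H:6
  (− 3 ring H displaced by substituents)
  + F → F:1
  + COCH3 → C:2 H:3 O:1
  + Br → Br:1
Element totals:
  C: 5
  H: 6
  Br: 1
  F: 1
  O: 1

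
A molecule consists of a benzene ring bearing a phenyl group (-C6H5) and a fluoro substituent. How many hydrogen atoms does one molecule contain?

9

Atom tally by fragment:
  benzene ring core → C:6 H:6
  (− 2 ring H displaced by substituents)
  + C6H5 → C:6 H:5
  + F → F:1
Element totals:
  C: 12
  H: 9
  F: 1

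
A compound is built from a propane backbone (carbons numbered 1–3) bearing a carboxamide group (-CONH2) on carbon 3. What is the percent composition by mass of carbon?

Atom tally by fragment:
  CH3 → C:1 H:3
  CH2 → C:1 H:2
  CH2CONH2 → C:2 H:4 O:1 N:1
Element totals:
  C: 4
  H: 9
  N: 1
  O: 1
Molecular formula: C4H9NO.
Molar mass = 87.122 g/mol.
Mass from C: 4 × 12.011 = 48.044 g/mol.
%C = 48.044 / 87.122 × 100 = 55.15%.

55.15%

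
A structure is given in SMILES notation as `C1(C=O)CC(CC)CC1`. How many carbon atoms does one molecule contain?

Atom tally by fragment:
  cyclopentane ring core → C:5 H:10
  (− 2 ring H displaced by substituents)
  + CHO → C:1 H:1 O:1
  + C2H5 → C:2 H:5
Element totals:
  C: 8
  H: 14
  O: 1

8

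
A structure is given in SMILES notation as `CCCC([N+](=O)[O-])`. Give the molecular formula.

Atom tally by fragment:
  CH3 → C:1 H:3
  CH2 → C:1 H:2
  CH2 → C:1 H:2
  CH2NO2 → C:1 H:2 N:1 O:2
Element totals:
  C: 4
  H: 9
  N: 1
  O: 2

C4H9NO2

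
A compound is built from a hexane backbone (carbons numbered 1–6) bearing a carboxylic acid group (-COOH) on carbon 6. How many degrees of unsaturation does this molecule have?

1

Atom tally by fragment:
  CH3 → C:1 H:3
  CH2 → C:1 H:2
  CH2 → C:1 H:2
  CH2 → C:1 H:2
  CH2 → C:1 H:2
  CH2COOH → C:2 H:3 O:2
Element totals:
  C: 7
  H: 14
  O: 2
Molecular formula: C7H14O2.
DoU = (2C + 2 + N − H − X) / 2 = (2·7 + 2 + 0 − 14 − 0) / 2 = 1.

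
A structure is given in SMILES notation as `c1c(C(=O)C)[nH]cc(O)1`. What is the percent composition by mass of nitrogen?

Atom tally by fragment:
  pyrrole ring core → C:4 H:5 N:1
  (− 2 ring H displaced by substituents)
  + COCH3 → C:2 H:3 O:1
  + OH → O:1 H:1
Element totals:
  C: 6
  H: 7
  N: 1
  O: 2
Molecular formula: C6H7NO2.
Molar mass = 125.127 g/mol.
Mass from N: 1 × 14.007 = 14.007 g/mol.
%N = 14.007 / 125.127 × 100 = 11.19%.

11.19%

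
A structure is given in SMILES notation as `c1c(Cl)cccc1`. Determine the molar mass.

112.56 g/mol

Atom tally by fragment:
  benzene ring core → C:6 H:6
  (− 1 ring H displaced by substituents)
  + Cl → Cl:1
Element totals:
  C: 6
  H: 5
  Cl: 1
Molecular formula: C6H5Cl.
  M = 6(12.011) + 5(1.008) + 35.45
    = 72.066 + 5.040 + 35.450 = 112.556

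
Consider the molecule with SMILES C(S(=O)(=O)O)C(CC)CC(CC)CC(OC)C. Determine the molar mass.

Atom tally by fragment:
  HO3SCH2 → C:1 H:3 S:1 O:3
  CH(C2H5) → C:3 H:6
  CH2 → C:1 H:2
  CH(C2H5) → C:3 H:6
  CH2 → C:1 H:2
  CH(OCH3) → C:2 H:4 O:1
  CH3 → C:1 H:3
Element totals:
  C: 12
  H: 26
  O: 4
  S: 1
Molecular formula: C12H26O4S.
  M = 12(12.011) + 26(1.008) + 4(15.999) + 32.06
    = 144.132 + 26.208 + 63.996 + 32.060 = 266.396

266.40 g/mol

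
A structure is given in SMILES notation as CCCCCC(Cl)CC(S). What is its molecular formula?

Atom tally by fragment:
  CH3 → C:1 H:3
  CH2 → C:1 H:2
  CH2 → C:1 H:2
  CH2 → C:1 H:2
  CH2 → C:1 H:2
  CH(Cl) → C:1 H:1 Cl:1
  CH2 → C:1 H:2
  CH2SH → C:1 H:3 S:1
Element totals:
  C: 8
  H: 17
  Cl: 1
  S: 1

C8H17ClS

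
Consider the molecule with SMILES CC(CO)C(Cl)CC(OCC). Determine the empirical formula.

C8H17ClO2

Atom tally by fragment:
  CH3 → C:1 H:3
  CH(CH2OH) → C:2 H:4 O:1
  CH(Cl) → C:1 H:1 Cl:1
  CH2 → C:1 H:2
  CH2OC2H5 → C:3 H:7 O:1
Element totals:
  C: 8
  H: 17
  Cl: 1
  O: 2
Molecular formula: C8H17ClO2.
gcd of subscripts (8, 1, 17, 2) = 1, so the empirical formula equals the molecular formula.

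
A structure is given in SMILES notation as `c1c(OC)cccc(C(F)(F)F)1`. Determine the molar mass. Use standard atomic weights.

176.14 g/mol

Atom tally by fragment:
  benzene ring core → C:6 H:6
  (− 2 ring H displaced by substituents)
  + OCH3 → C:1 H:3 O:1
  + CF3 → C:1 F:3
Element totals:
  C: 8
  H: 7
  F: 3
  O: 1
Molecular formula: C8H7F3O.
  M = 8(12.011) + 7(1.008) + 3(18.998) + 15.999
    = 96.088 + 7.056 + 56.994 + 15.999 = 176.137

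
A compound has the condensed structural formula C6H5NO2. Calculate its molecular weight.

Atom tally by fragment:
  benzene ring core → C:6 H:6
  (− 1 ring H displaced by substituents)
  + NO2 → N:1 O:2
Element totals:
  C: 6
  H: 5
  N: 1
  O: 2
Molecular formula: C6H5NO2.
  M = 6(12.011) + 5(1.008) + 14.007 + 2(15.999)
    = 72.066 + 5.040 + 14.007 + 31.998 = 123.111

123.11 g/mol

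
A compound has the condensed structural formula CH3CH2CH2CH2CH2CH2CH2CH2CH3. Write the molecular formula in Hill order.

C9H20

Element totals:
  C: 9
  H: 20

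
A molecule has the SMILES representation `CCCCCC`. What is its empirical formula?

Atom tally by fragment:
  CH3 → C:1 H:3
  CH2 → C:1 H:2
  CH2 → C:1 H:2
  CH2 → C:1 H:2
  CH2 → C:1 H:2
  CH3 → C:1 H:3
Element totals:
  C: 6
  H: 14
Molecular formula: C6H14.
gcd of subscripts = 2; dividing each by 2:
  C: 6/2 = 3
  H: 14/2 = 7

C3H7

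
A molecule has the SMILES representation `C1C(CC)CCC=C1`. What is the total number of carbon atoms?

Atom tally by fragment:
  cyclohexene ring core → C:6 H:10
  (− 1 ring H displaced by substituents)
  + C2H5 → C:2 H:5
Element totals:
  C: 8
  H: 14

8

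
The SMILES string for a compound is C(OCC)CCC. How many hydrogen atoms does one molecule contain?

14

Atom tally by fragment:
  C2H5OCH2 → C:3 H:7 O:1
  CH2 → C:1 H:2
  CH2 → C:1 H:2
  CH3 → C:1 H:3
Element totals:
  C: 6
  H: 14
  O: 1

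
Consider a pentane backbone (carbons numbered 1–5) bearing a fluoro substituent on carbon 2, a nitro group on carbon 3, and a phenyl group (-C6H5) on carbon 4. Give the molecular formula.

C11H14FNO2

Atom tally by fragment:
  CH3 → C:1 H:3
  CH(F) → C:1 H:1 F:1
  CH(NO2) → C:1 H:1 N:1 O:2
  CH(C6H5) → C:7 H:6
  CH3 → C:1 H:3
Element totals:
  C: 11
  H: 14
  F: 1
  N: 1
  O: 2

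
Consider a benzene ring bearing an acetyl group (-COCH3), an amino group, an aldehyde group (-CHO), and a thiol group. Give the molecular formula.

Atom tally by fragment:
  benzene ring core → C:6 H:6
  (− 4 ring H displaced by substituents)
  + COCH3 → C:2 H:3 O:1
  + NH2 → N:1 H:2
  + CHO → C:1 H:1 O:1
  + SH → S:1 H:1
Element totals:
  C: 9
  H: 9
  N: 1
  O: 2
  S: 1

C9H9NO2S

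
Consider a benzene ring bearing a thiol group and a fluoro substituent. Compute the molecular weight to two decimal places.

128.16 g/mol

Atom tally by fragment:
  benzene ring core → C:6 H:6
  (− 2 ring H displaced by substituents)
  + SH → S:1 H:1
  + F → F:1
Element totals:
  C: 6
  H: 5
  F: 1
  S: 1
Molecular formula: C6H5FS.
  M = 6(12.011) + 5(1.008) + 18.998 + 32.06
    = 72.066 + 5.040 + 18.998 + 32.060 = 128.164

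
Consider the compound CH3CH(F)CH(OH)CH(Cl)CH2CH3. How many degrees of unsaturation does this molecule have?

0

Atom tally by fragment:
  CH3 → C:1 H:3
  CH(F) → C:1 H:1 F:1
  CH(OH) → C:1 H:2 O:1
  CH(Cl) → C:1 H:1 Cl:1
  CH2 → C:1 H:2
  CH3 → C:1 H:3
Element totals:
  C: 6
  H: 12
  Cl: 1
  F: 1
  O: 1
Molecular formula: C6H12ClFO.
DoU = (2C + 2 + N − H − X) / 2 = (2·6 + 2 + 0 − 12 − 2) / 2 = 0.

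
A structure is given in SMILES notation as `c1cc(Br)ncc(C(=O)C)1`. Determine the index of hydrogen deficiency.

5

Atom tally by fragment:
  pyridine ring core → C:5 H:5 N:1
  (− 2 ring H displaced by substituents)
  + Br → Br:1
  + COCH3 → C:2 H:3 O:1
Element totals:
  C: 7
  H: 6
  Br: 1
  N: 1
  O: 1
Molecular formula: C7H6BrNO.
DoU = (2C + 2 + N − H − X) / 2 = (2·7 + 2 + 1 − 6 − 1) / 2 = 5.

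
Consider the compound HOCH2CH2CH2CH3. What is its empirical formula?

Atom tally by fragment:
  HOCH2 → C:1 H:3 O:1
  CH2 → C:1 H:2
  CH2 → C:1 H:2
  CH3 → C:1 H:3
Element totals:
  C: 4
  H: 10
  O: 1
Molecular formula: C4H10O.
gcd of subscripts (4, 10, 1) = 1, so the empirical formula equals the molecular formula.

C4H10O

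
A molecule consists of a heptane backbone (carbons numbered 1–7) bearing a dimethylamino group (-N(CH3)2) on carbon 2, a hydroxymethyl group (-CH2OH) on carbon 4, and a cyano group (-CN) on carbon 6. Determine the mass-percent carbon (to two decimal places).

Atom tally by fragment:
  CH3 → C:1 H:3
  CH(N(CH3)2) → C:3 H:7 N:1
  CH2 → C:1 H:2
  CH(CH2OH) → C:2 H:4 O:1
  CH2 → C:1 H:2
  CH(CN) → C:2 H:1 N:1
  CH3 → C:1 H:3
Element totals:
  C: 11
  H: 22
  N: 2
  O: 1
Molecular formula: C11H22N2O.
Molar mass = 198.310 g/mol.
Mass from C: 11 × 12.011 = 132.121 g/mol.
%C = 132.121 / 198.310 × 100 = 66.62%.

66.62%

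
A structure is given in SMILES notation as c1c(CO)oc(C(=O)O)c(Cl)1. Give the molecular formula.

C6H5ClO4

Atom tally by fragment:
  furan ring core → C:4 H:4 O:1
  (− 3 ring H displaced by substituents)
  + CH2OH → C:1 H:3 O:1
  + COOH → C:1 H:1 O:2
  + Cl → Cl:1
Element totals:
  C: 6
  H: 5
  Cl: 1
  O: 4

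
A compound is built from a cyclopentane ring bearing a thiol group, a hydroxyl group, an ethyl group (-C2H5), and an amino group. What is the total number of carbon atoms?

Atom tally by fragment:
  cyclopentane ring core → C:5 H:10
  (− 4 ring H displaced by substituents)
  + SH → S:1 H:1
  + OH → O:1 H:1
  + C2H5 → C:2 H:5
  + NH2 → N:1 H:2
Element totals:
  C: 7
  H: 15
  N: 1
  O: 1
  S: 1

7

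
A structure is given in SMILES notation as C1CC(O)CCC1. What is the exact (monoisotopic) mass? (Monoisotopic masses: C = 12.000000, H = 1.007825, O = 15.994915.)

100.0888

Atom tally by fragment:
  cyclohexane ring core → C:6 H:12
  (− 1 ring H displaced by substituents)
  + OH → O:1 H:1
Element totals:
  C: 6
  H: 12
  O: 1
Molecular formula: C6H12O.
  M = 6(12.0) + 12(1.007825) + 15.994915
    = 72.000000 + 12.093900 + 15.994915 = 100.088815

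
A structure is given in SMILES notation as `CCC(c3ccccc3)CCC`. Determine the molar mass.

162.28 g/mol

Atom tally by fragment:
  CH3 → C:1 H:3
  CH2 → C:1 H:2
  CH(C6H5) → C:7 H:6
  CH2 → C:1 H:2
  CH2 → C:1 H:2
  CH3 → C:1 H:3
Element totals:
  C: 12
  H: 18
Molecular formula: C12H18.
  M = 12(12.011) + 18(1.008)
    = 144.132 + 18.144 = 162.276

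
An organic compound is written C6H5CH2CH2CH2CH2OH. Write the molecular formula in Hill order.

C10H14O

Atom tally by fragment:
  C6H5CH2 → C:7 H:7
  CH2 → C:1 H:2
  CH2CH2OH → C:2 H:5 O:1
Element totals:
  C: 10
  H: 14
  O: 1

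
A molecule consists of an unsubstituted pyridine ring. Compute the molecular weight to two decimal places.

79.10 g/mol

Atom tally by fragment:
  pyridine ring core → C:5 H:5 N:1
Element totals:
  C: 5
  H: 5
  N: 1
Molecular formula: C5H5N.
  M = 5(12.011) + 5(1.008) + 14.007
    = 60.055 + 5.040 + 14.007 = 79.102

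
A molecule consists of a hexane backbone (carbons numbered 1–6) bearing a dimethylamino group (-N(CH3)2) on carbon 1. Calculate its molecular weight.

129.25 g/mol

Atom tally by fragment:
  (CH3)2NCH2 → C:3 H:8 N:1
  CH2 → C:1 H:2
  CH2 → C:1 H:2
  CH2 → C:1 H:2
  CH2 → C:1 H:2
  CH3 → C:1 H:3
Element totals:
  C: 8
  H: 19
  N: 1
Molecular formula: C8H19N.
  M = 8(12.011) + 19(1.008) + 14.007
    = 96.088 + 19.152 + 14.007 = 129.247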